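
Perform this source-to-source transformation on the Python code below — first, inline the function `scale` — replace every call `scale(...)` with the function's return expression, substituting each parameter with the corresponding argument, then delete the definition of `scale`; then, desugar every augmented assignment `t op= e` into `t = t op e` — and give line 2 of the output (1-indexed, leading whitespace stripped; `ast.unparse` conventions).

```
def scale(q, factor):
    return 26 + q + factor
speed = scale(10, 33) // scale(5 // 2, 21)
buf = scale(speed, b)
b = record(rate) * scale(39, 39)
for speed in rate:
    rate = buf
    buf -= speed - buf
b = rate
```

buf = 26 + speed + b

Transformed code:
speed = (26 + 10 + 33) // (26 + 5 // 2 + 21)
buf = 26 + speed + b
b = record(rate) * (26 + 39 + 39)
for speed in rate:
    rate = buf
    buf = buf - (speed - buf)
b = rate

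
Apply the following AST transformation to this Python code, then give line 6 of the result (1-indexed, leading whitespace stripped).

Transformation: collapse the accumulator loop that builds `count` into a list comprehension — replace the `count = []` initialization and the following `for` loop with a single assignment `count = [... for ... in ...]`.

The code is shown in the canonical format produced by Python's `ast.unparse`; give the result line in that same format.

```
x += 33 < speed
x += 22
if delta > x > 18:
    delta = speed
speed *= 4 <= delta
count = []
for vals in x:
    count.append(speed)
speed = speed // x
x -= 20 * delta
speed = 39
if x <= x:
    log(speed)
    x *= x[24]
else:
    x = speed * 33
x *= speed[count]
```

count = [speed for vals in x]

Transformed code:
x += 33 < speed
x += 22
if delta > x > 18:
    delta = speed
speed *= 4 <= delta
count = [speed for vals in x]
speed = speed // x
x -= 20 * delta
speed = 39
if x <= x:
    log(speed)
    x *= x[24]
else:
    x = speed * 33
x *= speed[count]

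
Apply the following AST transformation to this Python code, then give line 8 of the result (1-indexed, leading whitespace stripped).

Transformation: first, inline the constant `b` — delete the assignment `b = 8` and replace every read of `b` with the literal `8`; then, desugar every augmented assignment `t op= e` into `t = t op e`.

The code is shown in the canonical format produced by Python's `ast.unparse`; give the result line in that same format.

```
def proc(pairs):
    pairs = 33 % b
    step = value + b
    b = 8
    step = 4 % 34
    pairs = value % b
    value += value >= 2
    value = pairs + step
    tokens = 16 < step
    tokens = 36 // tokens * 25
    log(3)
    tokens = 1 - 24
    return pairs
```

tokens = 16 < step

Transformed code:
def proc(pairs):
    pairs = 33 % 8
    step = value + 8
    step = 4 % 34
    pairs = value % 8
    value = value + (value >= 2)
    value = pairs + step
    tokens = 16 < step
    tokens = 36 // tokens * 25
    log(3)
    tokens = 1 - 24
    return pairs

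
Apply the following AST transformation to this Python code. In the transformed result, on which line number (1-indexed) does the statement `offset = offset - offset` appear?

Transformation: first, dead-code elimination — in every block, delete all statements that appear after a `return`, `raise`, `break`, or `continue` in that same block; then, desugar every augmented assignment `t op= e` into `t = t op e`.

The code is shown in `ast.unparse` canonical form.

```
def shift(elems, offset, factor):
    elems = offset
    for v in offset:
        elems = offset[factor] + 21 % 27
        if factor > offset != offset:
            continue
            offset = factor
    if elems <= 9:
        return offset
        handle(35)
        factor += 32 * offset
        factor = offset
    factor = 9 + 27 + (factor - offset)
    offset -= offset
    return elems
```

Transformed code:
def shift(elems, offset, factor):
    elems = offset
    for v in offset:
        elems = offset[factor] + 21 % 27
        if factor > offset != offset:
            continue
    if elems <= 9:
        return offset
    factor = 9 + 27 + (factor - offset)
    offset = offset - offset
    return elems

10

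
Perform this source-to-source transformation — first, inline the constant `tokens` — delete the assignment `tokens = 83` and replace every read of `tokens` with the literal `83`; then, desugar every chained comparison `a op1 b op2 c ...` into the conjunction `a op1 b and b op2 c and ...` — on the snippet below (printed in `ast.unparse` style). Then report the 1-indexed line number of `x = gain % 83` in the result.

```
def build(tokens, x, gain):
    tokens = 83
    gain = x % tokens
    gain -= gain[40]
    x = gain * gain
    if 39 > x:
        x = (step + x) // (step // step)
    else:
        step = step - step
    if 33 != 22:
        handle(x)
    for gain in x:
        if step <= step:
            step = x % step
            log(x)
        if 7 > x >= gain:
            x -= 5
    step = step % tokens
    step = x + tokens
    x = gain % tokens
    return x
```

Transformed code:
def build(tokens, x, gain):
    gain = x % 83
    gain -= gain[40]
    x = gain * gain
    if 39 > x:
        x = (step + x) // (step // step)
    else:
        step = step - step
    if 33 != 22:
        handle(x)
    for gain in x:
        if step <= step:
            step = x % step
            log(x)
        if 7 > x and x >= gain:
            x -= 5
    step = step % 83
    step = x + 83
    x = gain % 83
    return x

19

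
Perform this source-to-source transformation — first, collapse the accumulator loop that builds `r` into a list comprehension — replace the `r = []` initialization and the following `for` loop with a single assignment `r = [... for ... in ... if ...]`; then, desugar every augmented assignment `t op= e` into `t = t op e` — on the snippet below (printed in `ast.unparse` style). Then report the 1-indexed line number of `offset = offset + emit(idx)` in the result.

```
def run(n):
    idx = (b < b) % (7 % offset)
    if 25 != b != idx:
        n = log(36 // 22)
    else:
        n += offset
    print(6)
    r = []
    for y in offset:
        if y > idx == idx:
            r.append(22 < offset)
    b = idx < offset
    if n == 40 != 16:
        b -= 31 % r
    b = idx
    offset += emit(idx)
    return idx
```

Transformed code:
def run(n):
    idx = (b < b) % (7 % offset)
    if 25 != b != idx:
        n = log(36 // 22)
    else:
        n = n + offset
    print(6)
    r = [22 < offset for y in offset if y > idx == idx]
    b = idx < offset
    if n == 40 != 16:
        b = b - 31 % r
    b = idx
    offset = offset + emit(idx)
    return idx

13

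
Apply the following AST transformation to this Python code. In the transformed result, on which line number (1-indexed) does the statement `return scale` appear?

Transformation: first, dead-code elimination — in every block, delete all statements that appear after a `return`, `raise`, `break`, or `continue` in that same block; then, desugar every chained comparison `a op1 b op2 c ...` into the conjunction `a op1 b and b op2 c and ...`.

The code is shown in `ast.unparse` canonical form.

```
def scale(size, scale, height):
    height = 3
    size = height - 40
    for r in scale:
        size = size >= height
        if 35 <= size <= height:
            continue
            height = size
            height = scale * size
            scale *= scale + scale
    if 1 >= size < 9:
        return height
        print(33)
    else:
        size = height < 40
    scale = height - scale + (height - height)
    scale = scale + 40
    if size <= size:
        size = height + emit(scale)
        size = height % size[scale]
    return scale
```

17

Transformed code:
def scale(size, scale, height):
    height = 3
    size = height - 40
    for r in scale:
        size = size >= height
        if 35 <= size and size <= height:
            continue
    if 1 >= size and size < 9:
        return height
    else:
        size = height < 40
    scale = height - scale + (height - height)
    scale = scale + 40
    if size <= size:
        size = height + emit(scale)
        size = height % size[scale]
    return scale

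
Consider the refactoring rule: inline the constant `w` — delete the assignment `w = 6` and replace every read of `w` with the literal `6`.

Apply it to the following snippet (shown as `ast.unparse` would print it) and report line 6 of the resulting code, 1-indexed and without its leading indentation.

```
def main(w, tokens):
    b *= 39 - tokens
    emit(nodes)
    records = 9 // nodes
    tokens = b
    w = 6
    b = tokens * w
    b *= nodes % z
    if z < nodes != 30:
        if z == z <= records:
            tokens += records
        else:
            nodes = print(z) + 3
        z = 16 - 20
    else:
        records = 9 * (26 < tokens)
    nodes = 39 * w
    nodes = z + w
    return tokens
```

b = tokens * 6

Transformed code:
def main(w, tokens):
    b *= 39 - tokens
    emit(nodes)
    records = 9 // nodes
    tokens = b
    b = tokens * 6
    b *= nodes % z
    if z < nodes != 30:
        if z == z <= records:
            tokens += records
        else:
            nodes = print(z) + 3
        z = 16 - 20
    else:
        records = 9 * (26 < tokens)
    nodes = 39 * 6
    nodes = z + 6
    return tokens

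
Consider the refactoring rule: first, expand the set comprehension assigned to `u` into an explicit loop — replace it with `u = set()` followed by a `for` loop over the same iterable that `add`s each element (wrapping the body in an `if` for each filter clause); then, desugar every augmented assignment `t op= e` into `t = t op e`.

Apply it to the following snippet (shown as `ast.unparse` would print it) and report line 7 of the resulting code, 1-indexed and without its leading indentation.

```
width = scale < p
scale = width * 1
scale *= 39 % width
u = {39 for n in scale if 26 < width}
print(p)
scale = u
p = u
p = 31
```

u.add(39)

Transformed code:
width = scale < p
scale = width * 1
scale = scale * (39 % width)
u = set()
for n in scale:
    if 26 < width:
        u.add(39)
print(p)
scale = u
p = u
p = 31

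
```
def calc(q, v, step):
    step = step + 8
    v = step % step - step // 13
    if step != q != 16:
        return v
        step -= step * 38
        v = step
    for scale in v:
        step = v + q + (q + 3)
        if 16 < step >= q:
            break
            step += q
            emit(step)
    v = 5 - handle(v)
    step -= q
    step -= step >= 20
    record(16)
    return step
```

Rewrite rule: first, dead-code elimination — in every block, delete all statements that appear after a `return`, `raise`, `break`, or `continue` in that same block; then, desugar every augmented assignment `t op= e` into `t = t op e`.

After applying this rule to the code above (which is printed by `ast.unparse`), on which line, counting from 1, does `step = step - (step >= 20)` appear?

Transformed code:
def calc(q, v, step):
    step = step + 8
    v = step % step - step // 13
    if step != q != 16:
        return v
    for scale in v:
        step = v + q + (q + 3)
        if 16 < step >= q:
            break
    v = 5 - handle(v)
    step = step - q
    step = step - (step >= 20)
    record(16)
    return step

12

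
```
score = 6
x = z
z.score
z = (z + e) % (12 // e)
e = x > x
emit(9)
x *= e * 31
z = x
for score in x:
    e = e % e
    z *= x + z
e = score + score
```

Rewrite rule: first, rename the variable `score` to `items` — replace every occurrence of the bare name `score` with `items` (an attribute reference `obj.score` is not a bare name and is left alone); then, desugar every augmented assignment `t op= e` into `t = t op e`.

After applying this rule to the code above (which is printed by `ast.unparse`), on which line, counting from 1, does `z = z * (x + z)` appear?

Transformed code:
items = 6
x = z
z.score
z = (z + e) % (12 // e)
e = x > x
emit(9)
x = x * (e * 31)
z = x
for items in x:
    e = e % e
    z = z * (x + z)
e = items + items

11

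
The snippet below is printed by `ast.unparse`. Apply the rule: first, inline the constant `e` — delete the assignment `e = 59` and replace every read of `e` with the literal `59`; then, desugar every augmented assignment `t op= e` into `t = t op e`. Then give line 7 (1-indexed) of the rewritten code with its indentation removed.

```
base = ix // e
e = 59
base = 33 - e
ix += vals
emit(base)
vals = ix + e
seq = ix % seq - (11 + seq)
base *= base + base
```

Transformed code:
base = ix // 59
base = 33 - 59
ix = ix + vals
emit(base)
vals = ix + 59
seq = ix % seq - (11 + seq)
base = base * (base + base)

base = base * (base + base)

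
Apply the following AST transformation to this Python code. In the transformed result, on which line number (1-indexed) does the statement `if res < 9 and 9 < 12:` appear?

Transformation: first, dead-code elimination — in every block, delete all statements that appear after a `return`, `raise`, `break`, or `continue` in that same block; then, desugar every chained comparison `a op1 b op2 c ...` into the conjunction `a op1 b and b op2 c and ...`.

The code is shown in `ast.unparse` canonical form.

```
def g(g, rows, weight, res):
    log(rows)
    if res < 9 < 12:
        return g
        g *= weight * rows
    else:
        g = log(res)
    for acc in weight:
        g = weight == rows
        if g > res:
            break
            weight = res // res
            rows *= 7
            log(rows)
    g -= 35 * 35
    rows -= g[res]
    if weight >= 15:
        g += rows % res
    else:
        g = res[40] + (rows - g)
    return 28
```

Transformed code:
def g(g, rows, weight, res):
    log(rows)
    if res < 9 and 9 < 12:
        return g
    else:
        g = log(res)
    for acc in weight:
        g = weight == rows
        if g > res:
            break
    g -= 35 * 35
    rows -= g[res]
    if weight >= 15:
        g += rows % res
    else:
        g = res[40] + (rows - g)
    return 28

3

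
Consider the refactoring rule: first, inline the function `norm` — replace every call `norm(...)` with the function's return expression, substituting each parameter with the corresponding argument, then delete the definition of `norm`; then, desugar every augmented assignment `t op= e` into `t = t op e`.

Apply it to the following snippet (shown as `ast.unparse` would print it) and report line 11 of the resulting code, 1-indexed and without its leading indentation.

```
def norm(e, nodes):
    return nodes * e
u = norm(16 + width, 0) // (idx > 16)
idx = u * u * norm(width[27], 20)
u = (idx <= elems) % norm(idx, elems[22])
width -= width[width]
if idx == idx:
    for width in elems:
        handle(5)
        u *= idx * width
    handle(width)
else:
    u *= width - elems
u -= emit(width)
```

Transformed code:
u = 0 * (16 + width) // (idx > 16)
idx = u * u * (20 * width[27])
u = (idx <= elems) % (elems[22] * idx)
width = width - width[width]
if idx == idx:
    for width in elems:
        handle(5)
        u = u * (idx * width)
    handle(width)
else:
    u = u * (width - elems)
u = u - emit(width)

u = u * (width - elems)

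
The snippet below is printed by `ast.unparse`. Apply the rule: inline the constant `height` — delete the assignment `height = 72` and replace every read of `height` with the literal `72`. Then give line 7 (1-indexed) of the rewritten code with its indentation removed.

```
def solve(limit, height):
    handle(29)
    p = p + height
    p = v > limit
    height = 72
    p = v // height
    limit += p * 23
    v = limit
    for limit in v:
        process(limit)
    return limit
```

Transformed code:
def solve(limit, height):
    handle(29)
    p = p + 72
    p = v > limit
    p = v // 72
    limit += p * 23
    v = limit
    for limit in v:
        process(limit)
    return limit

v = limit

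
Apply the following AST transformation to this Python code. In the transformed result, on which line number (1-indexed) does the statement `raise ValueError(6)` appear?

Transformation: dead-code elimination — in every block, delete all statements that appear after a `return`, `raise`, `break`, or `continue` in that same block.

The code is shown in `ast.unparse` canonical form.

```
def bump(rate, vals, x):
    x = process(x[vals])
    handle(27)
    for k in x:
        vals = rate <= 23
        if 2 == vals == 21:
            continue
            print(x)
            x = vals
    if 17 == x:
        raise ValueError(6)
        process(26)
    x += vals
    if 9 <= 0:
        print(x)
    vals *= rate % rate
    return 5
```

9

Transformed code:
def bump(rate, vals, x):
    x = process(x[vals])
    handle(27)
    for k in x:
        vals = rate <= 23
        if 2 == vals == 21:
            continue
    if 17 == x:
        raise ValueError(6)
    x += vals
    if 9 <= 0:
        print(x)
    vals *= rate % rate
    return 5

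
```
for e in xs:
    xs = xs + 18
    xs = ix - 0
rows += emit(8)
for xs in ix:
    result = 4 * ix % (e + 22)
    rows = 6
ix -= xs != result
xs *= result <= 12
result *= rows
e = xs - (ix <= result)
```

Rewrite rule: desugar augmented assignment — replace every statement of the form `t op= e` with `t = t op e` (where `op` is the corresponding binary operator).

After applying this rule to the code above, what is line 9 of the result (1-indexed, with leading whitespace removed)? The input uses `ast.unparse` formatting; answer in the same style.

Transformed code:
for e in xs:
    xs = xs + 18
    xs = ix - 0
rows = rows + emit(8)
for xs in ix:
    result = 4 * ix % (e + 22)
    rows = 6
ix = ix - (xs != result)
xs = xs * (result <= 12)
result = result * rows
e = xs - (ix <= result)

xs = xs * (result <= 12)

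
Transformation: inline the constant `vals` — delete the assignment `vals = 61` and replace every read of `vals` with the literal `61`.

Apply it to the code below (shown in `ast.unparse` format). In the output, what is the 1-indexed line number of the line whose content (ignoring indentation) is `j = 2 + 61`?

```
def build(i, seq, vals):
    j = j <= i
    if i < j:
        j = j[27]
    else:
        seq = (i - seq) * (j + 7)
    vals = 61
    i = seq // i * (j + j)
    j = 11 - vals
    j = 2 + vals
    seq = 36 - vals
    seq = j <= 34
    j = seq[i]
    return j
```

9

Transformed code:
def build(i, seq, vals):
    j = j <= i
    if i < j:
        j = j[27]
    else:
        seq = (i - seq) * (j + 7)
    i = seq // i * (j + j)
    j = 11 - 61
    j = 2 + 61
    seq = 36 - 61
    seq = j <= 34
    j = seq[i]
    return j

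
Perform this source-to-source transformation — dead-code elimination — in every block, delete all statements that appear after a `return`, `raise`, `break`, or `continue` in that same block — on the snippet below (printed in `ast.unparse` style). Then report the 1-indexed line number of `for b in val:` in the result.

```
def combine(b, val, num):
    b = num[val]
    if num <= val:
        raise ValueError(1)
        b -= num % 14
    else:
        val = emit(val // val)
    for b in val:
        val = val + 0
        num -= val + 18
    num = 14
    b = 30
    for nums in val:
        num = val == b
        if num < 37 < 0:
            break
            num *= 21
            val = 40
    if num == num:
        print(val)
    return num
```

Transformed code:
def combine(b, val, num):
    b = num[val]
    if num <= val:
        raise ValueError(1)
    else:
        val = emit(val // val)
    for b in val:
        val = val + 0
        num -= val + 18
    num = 14
    b = 30
    for nums in val:
        num = val == b
        if num < 37 < 0:
            break
    if num == num:
        print(val)
    return num

7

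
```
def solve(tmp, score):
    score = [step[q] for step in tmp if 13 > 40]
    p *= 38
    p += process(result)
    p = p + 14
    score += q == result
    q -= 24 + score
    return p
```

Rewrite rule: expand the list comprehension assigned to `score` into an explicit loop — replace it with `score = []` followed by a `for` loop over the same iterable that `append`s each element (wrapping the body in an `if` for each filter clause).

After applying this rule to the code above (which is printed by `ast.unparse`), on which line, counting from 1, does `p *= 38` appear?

Transformed code:
def solve(tmp, score):
    score = []
    for step in tmp:
        if 13 > 40:
            score.append(step[q])
    p *= 38
    p += process(result)
    p = p + 14
    score += q == result
    q -= 24 + score
    return p

6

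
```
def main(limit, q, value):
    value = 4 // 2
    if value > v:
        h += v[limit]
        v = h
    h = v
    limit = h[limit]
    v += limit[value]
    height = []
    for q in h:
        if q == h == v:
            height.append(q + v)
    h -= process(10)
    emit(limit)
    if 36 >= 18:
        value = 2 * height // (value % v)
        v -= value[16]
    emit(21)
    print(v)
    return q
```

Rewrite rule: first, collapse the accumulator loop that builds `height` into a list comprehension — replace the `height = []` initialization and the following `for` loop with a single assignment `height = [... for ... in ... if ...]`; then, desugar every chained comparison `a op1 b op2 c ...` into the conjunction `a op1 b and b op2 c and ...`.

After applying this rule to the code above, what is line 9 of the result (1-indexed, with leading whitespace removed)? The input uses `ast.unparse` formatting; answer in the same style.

Transformed code:
def main(limit, q, value):
    value = 4 // 2
    if value > v:
        h += v[limit]
        v = h
    h = v
    limit = h[limit]
    v += limit[value]
    height = [q + v for q in h if q == h and h == v]
    h -= process(10)
    emit(limit)
    if 36 >= 18:
        value = 2 * height // (value % v)
        v -= value[16]
    emit(21)
    print(v)
    return q

height = [q + v for q in h if q == h and h == v]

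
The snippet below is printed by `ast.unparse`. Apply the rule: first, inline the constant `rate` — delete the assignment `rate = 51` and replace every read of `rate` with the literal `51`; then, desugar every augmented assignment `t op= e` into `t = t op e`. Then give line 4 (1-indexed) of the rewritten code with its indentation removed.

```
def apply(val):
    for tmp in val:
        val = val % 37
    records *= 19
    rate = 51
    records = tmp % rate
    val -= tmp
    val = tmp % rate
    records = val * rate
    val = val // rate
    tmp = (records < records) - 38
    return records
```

Transformed code:
def apply(val):
    for tmp in val:
        val = val % 37
    records = records * 19
    records = tmp % 51
    val = val - tmp
    val = tmp % 51
    records = val * 51
    val = val // 51
    tmp = (records < records) - 38
    return records

records = records * 19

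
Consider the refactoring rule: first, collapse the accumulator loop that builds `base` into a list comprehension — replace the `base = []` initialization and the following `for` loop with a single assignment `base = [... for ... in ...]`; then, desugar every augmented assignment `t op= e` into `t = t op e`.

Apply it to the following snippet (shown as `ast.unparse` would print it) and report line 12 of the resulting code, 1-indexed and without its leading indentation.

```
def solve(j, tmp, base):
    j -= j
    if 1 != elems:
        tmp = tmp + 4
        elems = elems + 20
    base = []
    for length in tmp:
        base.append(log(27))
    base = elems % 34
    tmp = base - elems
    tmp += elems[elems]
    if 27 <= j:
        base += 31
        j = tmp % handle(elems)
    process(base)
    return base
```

Transformed code:
def solve(j, tmp, base):
    j = j - j
    if 1 != elems:
        tmp = tmp + 4
        elems = elems + 20
    base = [log(27) for length in tmp]
    base = elems % 34
    tmp = base - elems
    tmp = tmp + elems[elems]
    if 27 <= j:
        base = base + 31
        j = tmp % handle(elems)
    process(base)
    return base

j = tmp % handle(elems)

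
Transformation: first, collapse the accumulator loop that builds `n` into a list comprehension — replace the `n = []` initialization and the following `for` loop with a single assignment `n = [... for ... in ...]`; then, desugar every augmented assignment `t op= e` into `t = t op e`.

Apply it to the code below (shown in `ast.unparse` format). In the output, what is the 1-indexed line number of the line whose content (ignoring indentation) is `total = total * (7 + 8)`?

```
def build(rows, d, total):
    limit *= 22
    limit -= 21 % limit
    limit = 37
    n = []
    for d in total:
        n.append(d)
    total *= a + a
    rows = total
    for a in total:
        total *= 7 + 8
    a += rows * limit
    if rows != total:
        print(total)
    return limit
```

9

Transformed code:
def build(rows, d, total):
    limit = limit * 22
    limit = limit - 21 % limit
    limit = 37
    n = [d for d in total]
    total = total * (a + a)
    rows = total
    for a in total:
        total = total * (7 + 8)
    a = a + rows * limit
    if rows != total:
        print(total)
    return limit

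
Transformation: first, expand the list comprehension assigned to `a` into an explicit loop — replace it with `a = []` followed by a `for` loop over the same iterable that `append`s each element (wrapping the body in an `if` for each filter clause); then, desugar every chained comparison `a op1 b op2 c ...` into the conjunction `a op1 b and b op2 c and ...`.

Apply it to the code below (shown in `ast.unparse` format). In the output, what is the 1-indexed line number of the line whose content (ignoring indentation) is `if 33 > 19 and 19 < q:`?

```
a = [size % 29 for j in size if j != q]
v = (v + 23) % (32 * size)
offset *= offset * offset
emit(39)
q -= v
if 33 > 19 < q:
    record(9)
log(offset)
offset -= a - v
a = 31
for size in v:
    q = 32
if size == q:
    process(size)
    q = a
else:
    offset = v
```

9

Transformed code:
a = []
for j in size:
    if j != q:
        a.append(size % 29)
v = (v + 23) % (32 * size)
offset *= offset * offset
emit(39)
q -= v
if 33 > 19 and 19 < q:
    record(9)
log(offset)
offset -= a - v
a = 31
for size in v:
    q = 32
if size == q:
    process(size)
    q = a
else:
    offset = v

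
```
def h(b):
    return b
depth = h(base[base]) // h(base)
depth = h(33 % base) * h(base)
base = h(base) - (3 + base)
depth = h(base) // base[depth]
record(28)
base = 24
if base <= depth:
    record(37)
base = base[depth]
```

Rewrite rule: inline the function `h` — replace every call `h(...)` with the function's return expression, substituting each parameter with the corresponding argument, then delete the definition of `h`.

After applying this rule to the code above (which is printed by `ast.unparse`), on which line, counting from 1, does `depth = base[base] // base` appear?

Transformed code:
depth = base[base] // base
depth = 33 % base * base
base = base - (3 + base)
depth = base // base[depth]
record(28)
base = 24
if base <= depth:
    record(37)
base = base[depth]

1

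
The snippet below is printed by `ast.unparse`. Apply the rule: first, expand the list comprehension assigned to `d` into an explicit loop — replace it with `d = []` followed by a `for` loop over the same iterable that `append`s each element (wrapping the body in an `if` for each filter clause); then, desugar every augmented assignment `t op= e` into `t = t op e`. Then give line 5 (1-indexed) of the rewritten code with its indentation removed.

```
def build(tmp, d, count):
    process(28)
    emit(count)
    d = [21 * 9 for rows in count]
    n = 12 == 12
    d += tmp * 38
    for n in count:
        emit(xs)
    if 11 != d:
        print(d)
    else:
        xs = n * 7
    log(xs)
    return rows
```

for rows in count:

Transformed code:
def build(tmp, d, count):
    process(28)
    emit(count)
    d = []
    for rows in count:
        d.append(21 * 9)
    n = 12 == 12
    d = d + tmp * 38
    for n in count:
        emit(xs)
    if 11 != d:
        print(d)
    else:
        xs = n * 7
    log(xs)
    return rows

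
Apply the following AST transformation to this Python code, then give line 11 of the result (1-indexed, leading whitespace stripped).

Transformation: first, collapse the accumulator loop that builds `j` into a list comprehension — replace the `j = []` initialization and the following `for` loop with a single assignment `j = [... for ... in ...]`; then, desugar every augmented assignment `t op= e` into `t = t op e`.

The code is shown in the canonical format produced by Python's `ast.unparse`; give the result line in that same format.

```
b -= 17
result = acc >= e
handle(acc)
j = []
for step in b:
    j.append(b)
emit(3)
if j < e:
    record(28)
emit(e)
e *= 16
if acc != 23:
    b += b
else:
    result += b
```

Transformed code:
b = b - 17
result = acc >= e
handle(acc)
j = [b for step in b]
emit(3)
if j < e:
    record(28)
emit(e)
e = e * 16
if acc != 23:
    b = b + b
else:
    result = result + b

b = b + b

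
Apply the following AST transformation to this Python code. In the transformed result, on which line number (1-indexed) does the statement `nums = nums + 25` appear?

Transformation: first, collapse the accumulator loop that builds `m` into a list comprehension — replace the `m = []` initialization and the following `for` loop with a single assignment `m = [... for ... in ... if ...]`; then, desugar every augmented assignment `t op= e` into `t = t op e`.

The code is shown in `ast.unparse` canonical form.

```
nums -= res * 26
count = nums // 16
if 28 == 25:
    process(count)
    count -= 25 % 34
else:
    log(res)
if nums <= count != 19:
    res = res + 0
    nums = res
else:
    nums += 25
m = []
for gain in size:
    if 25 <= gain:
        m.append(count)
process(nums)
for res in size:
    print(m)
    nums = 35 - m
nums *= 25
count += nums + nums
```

12

Transformed code:
nums = nums - res * 26
count = nums // 16
if 28 == 25:
    process(count)
    count = count - 25 % 34
else:
    log(res)
if nums <= count != 19:
    res = res + 0
    nums = res
else:
    nums = nums + 25
m = [count for gain in size if 25 <= gain]
process(nums)
for res in size:
    print(m)
    nums = 35 - m
nums = nums * 25
count = count + (nums + nums)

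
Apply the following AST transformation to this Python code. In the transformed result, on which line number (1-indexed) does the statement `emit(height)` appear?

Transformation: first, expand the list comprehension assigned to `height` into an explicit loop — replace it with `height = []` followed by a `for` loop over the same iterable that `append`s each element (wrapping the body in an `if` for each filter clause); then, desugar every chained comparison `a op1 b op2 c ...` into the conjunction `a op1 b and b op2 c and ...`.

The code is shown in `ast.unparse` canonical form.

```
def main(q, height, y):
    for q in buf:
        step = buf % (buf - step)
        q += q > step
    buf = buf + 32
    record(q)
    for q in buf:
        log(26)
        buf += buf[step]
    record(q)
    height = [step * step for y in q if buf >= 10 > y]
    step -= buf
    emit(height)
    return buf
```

Transformed code:
def main(q, height, y):
    for q in buf:
        step = buf % (buf - step)
        q += q > step
    buf = buf + 32
    record(q)
    for q in buf:
        log(26)
        buf += buf[step]
    record(q)
    height = []
    for y in q:
        if buf >= 10 and 10 > y:
            height.append(step * step)
    step -= buf
    emit(height)
    return buf

16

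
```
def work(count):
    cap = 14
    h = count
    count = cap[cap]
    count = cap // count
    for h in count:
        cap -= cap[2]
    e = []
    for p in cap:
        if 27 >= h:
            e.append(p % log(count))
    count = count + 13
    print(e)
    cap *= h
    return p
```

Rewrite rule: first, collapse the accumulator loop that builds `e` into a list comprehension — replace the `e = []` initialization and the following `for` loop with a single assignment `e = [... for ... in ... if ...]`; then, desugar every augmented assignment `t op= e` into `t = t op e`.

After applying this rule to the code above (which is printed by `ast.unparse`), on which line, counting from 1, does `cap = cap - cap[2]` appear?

Transformed code:
def work(count):
    cap = 14
    h = count
    count = cap[cap]
    count = cap // count
    for h in count:
        cap = cap - cap[2]
    e = [p % log(count) for p in cap if 27 >= h]
    count = count + 13
    print(e)
    cap = cap * h
    return p

7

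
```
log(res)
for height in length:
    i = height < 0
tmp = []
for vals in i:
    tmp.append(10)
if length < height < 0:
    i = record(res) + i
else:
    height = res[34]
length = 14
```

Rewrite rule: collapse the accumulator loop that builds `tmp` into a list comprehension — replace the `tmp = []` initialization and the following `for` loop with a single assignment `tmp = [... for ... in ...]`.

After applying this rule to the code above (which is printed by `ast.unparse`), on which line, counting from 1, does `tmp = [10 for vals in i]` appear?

Transformed code:
log(res)
for height in length:
    i = height < 0
tmp = [10 for vals in i]
if length < height < 0:
    i = record(res) + i
else:
    height = res[34]
length = 14

4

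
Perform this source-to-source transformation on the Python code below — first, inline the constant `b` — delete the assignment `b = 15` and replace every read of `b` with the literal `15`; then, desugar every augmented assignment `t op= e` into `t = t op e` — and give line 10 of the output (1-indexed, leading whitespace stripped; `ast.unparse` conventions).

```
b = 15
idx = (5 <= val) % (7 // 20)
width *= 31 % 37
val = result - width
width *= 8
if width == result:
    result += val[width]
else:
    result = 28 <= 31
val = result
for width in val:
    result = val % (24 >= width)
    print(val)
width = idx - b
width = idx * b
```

Transformed code:
idx = (5 <= val) % (7 // 20)
width = width * (31 % 37)
val = result - width
width = width * 8
if width == result:
    result = result + val[width]
else:
    result = 28 <= 31
val = result
for width in val:
    result = val % (24 >= width)
    print(val)
width = idx - 15
width = idx * 15

for width in val:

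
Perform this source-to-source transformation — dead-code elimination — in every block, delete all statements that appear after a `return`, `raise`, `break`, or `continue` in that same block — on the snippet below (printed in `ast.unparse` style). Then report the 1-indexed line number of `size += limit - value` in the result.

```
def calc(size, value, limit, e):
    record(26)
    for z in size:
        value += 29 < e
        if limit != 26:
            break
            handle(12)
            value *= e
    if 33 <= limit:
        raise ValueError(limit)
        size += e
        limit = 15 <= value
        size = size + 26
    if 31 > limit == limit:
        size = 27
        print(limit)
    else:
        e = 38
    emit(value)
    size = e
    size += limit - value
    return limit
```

Transformed code:
def calc(size, value, limit, e):
    record(26)
    for z in size:
        value += 29 < e
        if limit != 26:
            break
    if 33 <= limit:
        raise ValueError(limit)
    if 31 > limit == limit:
        size = 27
        print(limit)
    else:
        e = 38
    emit(value)
    size = e
    size += limit - value
    return limit

16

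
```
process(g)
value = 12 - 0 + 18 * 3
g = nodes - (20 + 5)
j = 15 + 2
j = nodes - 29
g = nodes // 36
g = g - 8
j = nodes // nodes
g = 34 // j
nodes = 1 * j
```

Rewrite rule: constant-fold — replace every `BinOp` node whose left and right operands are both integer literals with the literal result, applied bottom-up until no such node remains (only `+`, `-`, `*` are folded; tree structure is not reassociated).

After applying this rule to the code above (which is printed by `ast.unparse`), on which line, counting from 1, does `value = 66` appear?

2

Transformed code:
process(g)
value = 66
g = nodes - 25
j = 17
j = nodes - 29
g = nodes // 36
g = g - 8
j = nodes // nodes
g = 34 // j
nodes = 1 * j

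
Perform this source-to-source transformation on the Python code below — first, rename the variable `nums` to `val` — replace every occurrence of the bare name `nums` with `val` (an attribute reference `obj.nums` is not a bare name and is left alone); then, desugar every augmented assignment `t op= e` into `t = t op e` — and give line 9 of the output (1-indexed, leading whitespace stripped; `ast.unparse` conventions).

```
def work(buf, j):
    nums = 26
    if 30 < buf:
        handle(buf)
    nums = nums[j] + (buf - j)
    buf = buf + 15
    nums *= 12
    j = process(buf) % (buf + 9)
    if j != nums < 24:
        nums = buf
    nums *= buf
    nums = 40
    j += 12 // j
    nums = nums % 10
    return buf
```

Transformed code:
def work(buf, j):
    val = 26
    if 30 < buf:
        handle(buf)
    val = val[j] + (buf - j)
    buf = buf + 15
    val = val * 12
    j = process(buf) % (buf + 9)
    if j != val < 24:
        val = buf
    val = val * buf
    val = 40
    j = j + 12 // j
    val = val % 10
    return buf

if j != val < 24:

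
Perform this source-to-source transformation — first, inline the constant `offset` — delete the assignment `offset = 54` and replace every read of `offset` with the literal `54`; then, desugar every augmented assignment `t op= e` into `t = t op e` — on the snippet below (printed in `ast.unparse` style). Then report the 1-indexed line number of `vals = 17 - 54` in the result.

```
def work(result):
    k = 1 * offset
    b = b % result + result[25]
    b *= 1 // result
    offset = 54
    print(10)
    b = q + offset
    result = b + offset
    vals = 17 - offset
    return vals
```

Transformed code:
def work(result):
    k = 1 * 54
    b = b % result + result[25]
    b = b * (1 // result)
    print(10)
    b = q + 54
    result = b + 54
    vals = 17 - 54
    return vals

8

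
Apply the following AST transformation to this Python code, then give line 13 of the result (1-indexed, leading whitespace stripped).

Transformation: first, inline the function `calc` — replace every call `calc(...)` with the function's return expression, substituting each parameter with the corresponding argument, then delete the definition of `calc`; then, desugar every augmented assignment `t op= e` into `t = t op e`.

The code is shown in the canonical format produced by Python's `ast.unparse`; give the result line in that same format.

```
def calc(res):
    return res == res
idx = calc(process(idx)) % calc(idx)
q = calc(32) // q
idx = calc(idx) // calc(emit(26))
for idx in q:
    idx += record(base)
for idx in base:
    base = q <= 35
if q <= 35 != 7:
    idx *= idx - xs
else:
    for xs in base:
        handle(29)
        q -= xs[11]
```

q = q - xs[11]

Transformed code:
idx = (process(idx) == process(idx)) % (idx == idx)
q = (32 == 32) // q
idx = (idx == idx) // (emit(26) == emit(26))
for idx in q:
    idx = idx + record(base)
for idx in base:
    base = q <= 35
if q <= 35 != 7:
    idx = idx * (idx - xs)
else:
    for xs in base:
        handle(29)
        q = q - xs[11]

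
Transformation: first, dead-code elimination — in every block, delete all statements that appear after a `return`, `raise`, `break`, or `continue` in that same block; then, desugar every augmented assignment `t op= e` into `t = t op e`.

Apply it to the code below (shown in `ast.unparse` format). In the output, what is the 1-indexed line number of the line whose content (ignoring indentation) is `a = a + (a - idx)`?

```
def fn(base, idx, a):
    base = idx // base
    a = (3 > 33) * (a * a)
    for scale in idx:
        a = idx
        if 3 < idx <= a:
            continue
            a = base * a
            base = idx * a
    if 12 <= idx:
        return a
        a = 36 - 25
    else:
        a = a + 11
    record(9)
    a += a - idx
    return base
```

Transformed code:
def fn(base, idx, a):
    base = idx // base
    a = (3 > 33) * (a * a)
    for scale in idx:
        a = idx
        if 3 < idx <= a:
            continue
    if 12 <= idx:
        return a
    else:
        a = a + 11
    record(9)
    a = a + (a - idx)
    return base

13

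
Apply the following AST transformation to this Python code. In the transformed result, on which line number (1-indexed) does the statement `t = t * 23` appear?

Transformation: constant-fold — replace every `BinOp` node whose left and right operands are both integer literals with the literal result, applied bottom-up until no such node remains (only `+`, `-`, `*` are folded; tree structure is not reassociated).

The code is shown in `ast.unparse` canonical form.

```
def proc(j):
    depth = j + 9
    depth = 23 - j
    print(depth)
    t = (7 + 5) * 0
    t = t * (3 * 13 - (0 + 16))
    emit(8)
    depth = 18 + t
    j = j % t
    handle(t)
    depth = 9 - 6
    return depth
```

6

Transformed code:
def proc(j):
    depth = j + 9
    depth = 23 - j
    print(depth)
    t = 0
    t = t * 23
    emit(8)
    depth = 18 + t
    j = j % t
    handle(t)
    depth = 3
    return depth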